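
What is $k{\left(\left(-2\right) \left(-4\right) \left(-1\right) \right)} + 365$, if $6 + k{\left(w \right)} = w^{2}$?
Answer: $423$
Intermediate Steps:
$k{\left(w \right)} = -6 + w^{2}$
$k{\left(\left(-2\right) \left(-4\right) \left(-1\right) \right)} + 365 = \left(-6 + \left(\left(-2\right) \left(-4\right) \left(-1\right)\right)^{2}\right) + 365 = \left(-6 + \left(8 \left(-1\right)\right)^{2}\right) + 365 = \left(-6 + \left(-8\right)^{2}\right) + 365 = \left(-6 + 64\right) + 365 = 58 + 365 = 423$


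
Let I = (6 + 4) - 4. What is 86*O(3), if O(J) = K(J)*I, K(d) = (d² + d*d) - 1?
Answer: 8772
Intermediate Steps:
K(d) = -1 + 2*d² (K(d) = (d² + d²) - 1 = 2*d² - 1 = -1 + 2*d²)
I = 6 (I = 10 - 4 = 6)
O(J) = -6 + 12*J² (O(J) = (-1 + 2*J²)*6 = -6 + 12*J²)
86*O(3) = 86*(-6 + 12*3²) = 86*(-6 + 12*9) = 86*(-6 + 108) = 86*102 = 8772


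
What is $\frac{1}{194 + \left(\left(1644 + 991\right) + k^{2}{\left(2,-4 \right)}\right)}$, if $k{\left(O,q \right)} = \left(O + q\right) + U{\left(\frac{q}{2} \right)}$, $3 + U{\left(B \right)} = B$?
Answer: $\frac{1}{2878} \approx 0.00034746$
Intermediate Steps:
$U{\left(B \right)} = -3 + B$
$k{\left(O,q \right)} = -3 + O + \frac{3 q}{2}$ ($k{\left(O,q \right)} = \left(O + q\right) + \left(-3 + \frac{q}{2}\right) = -3 + O + \frac{3 q}{2}$)
$\frac{1}{194 + \left(\left(1644 + 991\right) + k^{2}{\left(2,-4 \right)}\right)} = \frac{1}{194 + \left(\left(1644 + 991\right) + \left(-3 + 2 + \frac{3}{2} \left(-4\right)\right)^{2}\right)} = \frac{1}{194 + \left(2635 + \left(-3 + 2 - 6\right)^{2}\right)} = \frac{1}{194 + \left(2635 + \left(-7\right)^{2}\right)} = \frac{1}{194 + \left(2635 + 49\right)} = \frac{1}{194 + 2684} = \frac{1}{2878}$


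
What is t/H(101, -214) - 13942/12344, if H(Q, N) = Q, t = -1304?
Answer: -8752359/623372 ≈ -14.040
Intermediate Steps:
t/H(101, -214) - 13942/12344 = -1304/101 - 13942/12344 = -1304*1/101 - 13942*1/12344 = -1304/101 - 6971/6172 = -8752359/623372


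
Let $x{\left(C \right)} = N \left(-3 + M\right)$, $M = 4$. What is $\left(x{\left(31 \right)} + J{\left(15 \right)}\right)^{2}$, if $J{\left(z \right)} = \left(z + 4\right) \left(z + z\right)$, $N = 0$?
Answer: $324900$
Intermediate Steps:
$J{\left(z \right)} = 2 z \left(4 + z\right)$ ($J{\left(z \right)} = \left(4 + z\right) 2 z = 2 z \left(4 + z\right)$)
$x{\left(C \right)} = 0$ ($x{\left(C \right)} = 0 \left(-3 + 4\right) = 0 \cdot 1 = 0$)
$\left(x{\left(31 \right)} + J{\left(15 \right)}\right)^{2} = \left(0 + 2 \cdot 15 \left(4 + 15\right)\right)^{2} = \left(0 + 2 \cdot 15 \cdot 19\right)^{2} = \left(0 + 570\right)^{2} = 570^{2} = 324900$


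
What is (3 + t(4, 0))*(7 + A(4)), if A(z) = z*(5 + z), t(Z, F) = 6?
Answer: 387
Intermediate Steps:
(3 + t(4, 0))*(7 + A(4)) = (3 + 6)*(7 + 4*(5 + 4)) = 9*(7 + 4*9) = 9*(7 + 36) = 9*43 = 387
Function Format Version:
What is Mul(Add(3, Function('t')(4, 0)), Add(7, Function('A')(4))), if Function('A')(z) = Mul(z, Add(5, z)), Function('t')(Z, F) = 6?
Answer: 387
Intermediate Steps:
Mul(Add(3, Function('t')(4, 0)), Add(7, Function('A')(4))) = Mul(Add(3, 6), Add(7, Mul(4, Add(5, 4)))) = Mul(9, Add(7, Mul(4, 9))) = Mul(9, Add(7, 36)) = Mul(9, 43) = 387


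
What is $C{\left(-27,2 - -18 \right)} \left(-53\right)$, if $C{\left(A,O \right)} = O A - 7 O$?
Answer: $36040$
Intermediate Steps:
$C{\left(A,O \right)} = - 7 O + A O$ ($C{\left(A,O \right)} = A O - 7 O = - 7 O + A O$)
$C{\left(-27,2 - -18 \right)} \left(-53\right) = \left(2 - -18\right) \left(-7 - 27\right) \left(-53\right) = \left(2 + 18\right) \left(-34\right) \left(-53\right) = 20 \left(-34\right) \left(-53\right) = \left(-680\right) \left(-53\right) = 36040$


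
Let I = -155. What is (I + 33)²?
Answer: 14884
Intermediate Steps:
(I + 33)² = (-155 + 33)² = (-122)² = 14884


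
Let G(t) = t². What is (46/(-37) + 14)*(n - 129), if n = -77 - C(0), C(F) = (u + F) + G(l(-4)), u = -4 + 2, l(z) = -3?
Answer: -100536/37 ≈ -2717.2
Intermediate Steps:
u = -2
C(F) = 7 + F (C(F) = (-2 + F) + (-3)² = (-2 + F) + 9 = 7 + F)
n = -84 (n = -77 - (7 + 0) = -77 - 1*7 = -77 - 7 = -84)
(46/(-37) + 14)*(n - 129) = (46/(-37) + 14)*(-84 - 129) = (46*(-1/37) + 14)*(-213) = (-46/37 + 14)*(-213) = (472/37)*(-213) = -100536/37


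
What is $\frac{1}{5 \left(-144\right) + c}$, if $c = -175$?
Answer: $- \frac{1}{895} \approx -0.0011173$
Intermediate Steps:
$\frac{1}{5 \left(-144\right) + c} = \frac{1}{5 \left(-144\right) - 175} = \frac{1}{-720 - 175} = \frac{1}{-895} = - \frac{1}{895}$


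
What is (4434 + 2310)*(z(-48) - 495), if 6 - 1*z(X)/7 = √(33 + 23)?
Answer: -3055032 - 94416*√14 ≈ -3.4083e+6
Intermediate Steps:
z(X) = 42 - 14*√14 (z(X) = 42 - 7*√(33 + 23) = 42 - 14*√14)
(4434 + 2310)*(z(-48) - 495) = (4434 + 2310)*((42 - 14*√14) - 495) = 6744*(-453 - 14*√14) = -3055032 - 94416*√14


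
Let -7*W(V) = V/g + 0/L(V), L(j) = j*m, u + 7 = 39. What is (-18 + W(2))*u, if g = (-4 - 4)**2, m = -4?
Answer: -4033/7 ≈ -576.14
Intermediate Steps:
u = 32 (u = -7 + 39 = 32)
L(j) = -4*j (L(j) = j*(-4) = -4*j)
g = 64 (g = (-8)**2 = 64)
W(V) = -V/448 (W(V) = -(V/64 + 0/((-4*V)))/7 = -(V*(1/64) + 0*(-1/(4*V)))/7 = -(V/64 + 0)/7 = -V/448)
(-18 + W(2))*u = (-18 - 1/448*2)*32 = (-18 - 1/224)*32 = -4033/224*32 = -4033/7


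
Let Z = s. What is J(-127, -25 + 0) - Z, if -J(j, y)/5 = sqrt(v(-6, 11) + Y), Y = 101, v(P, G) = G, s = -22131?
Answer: 22131 - 20*sqrt(7) ≈ 22078.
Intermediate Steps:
J(j, y) = -20*sqrt(7) (J(j, y) = -5*sqrt(11 + 101) = -20*sqrt(7))
Z = -22131
J(-127, -25 + 0) - Z = -20*sqrt(7) - 1*(-22131) = -20*sqrt(7) + 22131 = 22131 - 20*sqrt(7)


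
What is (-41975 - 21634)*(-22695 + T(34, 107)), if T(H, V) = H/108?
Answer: 25984552139/18 ≈ 1.4436e+9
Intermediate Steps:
T(H, V) = H/108 (T(H, V) = H*(1/108) = H/108)
(-41975 - 21634)*(-22695 + T(34, 107)) = (-41975 - 21634)*(-22695 + (1/108)*34) = -63609*(-22695 + 17/54) = -63609*(-1225513/54) = 25984552139/18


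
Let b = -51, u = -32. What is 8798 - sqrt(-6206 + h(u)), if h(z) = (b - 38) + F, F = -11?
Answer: 8798 - I*sqrt(6306) ≈ 8798.0 - 79.41*I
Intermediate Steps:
h(z) = -100 (h(z) = (-51 - 38) - 11 = -89 - 11 = -100)
8798 - sqrt(-6206 + h(u)) = 8798 - sqrt(-6206 - 100) = 8798 - sqrt(-6306) = 8798 - I*sqrt(6306)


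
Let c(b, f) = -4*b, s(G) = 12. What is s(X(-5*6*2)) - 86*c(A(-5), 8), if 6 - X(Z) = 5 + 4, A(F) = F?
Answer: -1708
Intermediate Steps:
X(Z) = -3 (X(Z) = 6 - (5 + 4) = 6 - 1*9 = 6 - 9 = -3)
s(X(-5*6*2)) - 86*c(A(-5), 8) = 12 - (-344)*(-5) = 12 - 86*20 = 12 - 1720 = -1708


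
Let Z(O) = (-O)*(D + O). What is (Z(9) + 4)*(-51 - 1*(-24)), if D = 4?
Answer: 3051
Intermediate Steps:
Z(O) = -O*(4 + O) (Z(O) = (-O)*(4 + O) = -O*(4 + O))
(Z(9) + 4)*(-51 - 1*(-24)) = (-1*9*(4 + 9) + 4)*(-51 - 1*(-24)) = (-1*9*13 + 4)*(-51 + 24) = (-117 + 4)*(-27) = -113*(-27) = 3051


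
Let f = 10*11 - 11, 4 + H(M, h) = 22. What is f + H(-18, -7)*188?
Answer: 3483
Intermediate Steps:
H(M, h) = 18 (H(M, h) = -4 + 22 = 18)
f = 99 (f = 110 - 11 = 99)
f + H(-18, -7)*188 = 99 + 18*188 = 99 + 3384 = 3483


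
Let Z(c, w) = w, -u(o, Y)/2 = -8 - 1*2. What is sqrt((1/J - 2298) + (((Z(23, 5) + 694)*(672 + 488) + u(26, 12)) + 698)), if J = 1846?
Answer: sqrt(2757728252006)/1846 ≈ 899.59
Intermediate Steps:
u(o, Y) = 20 (u(o, Y) = -2*(-8 - 1*2) = -2*(-8 - 2) = -2*(-10) = 20)
sqrt((1/J - 2298) + (((Z(23, 5) + 694)*(672 + 488) + u(26, 12)) + 698)) = sqrt((1/1846 - 2298) + (((5 + 694)*(672 + 488) + 20) + 698)) = sqrt((1/1846 - 2298) + ((699*1160 + 20) + 698)) = sqrt(-4242107/1846 + ((810840 + 20) + 698)) = sqrt(-4242107/1846 + (810860 + 698)) = sqrt(-4242107/1846 + 811558) = sqrt(1493893961/1846) = sqrt(2757728252006)/1846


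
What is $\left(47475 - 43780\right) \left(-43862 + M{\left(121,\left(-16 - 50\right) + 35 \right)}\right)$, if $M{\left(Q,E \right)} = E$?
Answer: $-162184635$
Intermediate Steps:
$\left(47475 - 43780\right) \left(-43862 + M{\left(121,\left(-16 - 50\right) + 35 \right)}\right) = \left(47475 - 43780\right) \left(-43862 + \left(\left(-16 - 50\right) + 35\right)\right) = 3695 \left(-43862 + \left(-66 + 35\right)\right) = 3695 \left(-43862 - 31\right) = 3695 \left(-43893\right) = -162184635$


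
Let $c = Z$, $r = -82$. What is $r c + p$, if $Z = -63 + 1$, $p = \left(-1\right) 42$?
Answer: $5042$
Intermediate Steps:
$p = -42$
$Z = -62$
$c = -62$
$r c + p = \left(-82\right) \left(-62\right) - 42 = 5084 - 42 = 5042$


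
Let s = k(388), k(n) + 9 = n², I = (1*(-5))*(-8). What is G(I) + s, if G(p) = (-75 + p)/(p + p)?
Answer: 2408553/16 ≈ 1.5053e+5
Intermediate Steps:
I = 40 (I = -5*(-8) = 40)
G(p) = (-75 + p)/(2*p) (G(p) = (-75 + p)/((2*p)) = (-75 + p)*(1/(2*p)) = (-75 + p)/(2*p))
k(n) = -9 + n²
s = 150535 (s = -9 + 388² = -9 + 150544 = 150535)
G(I) + s = (½)*(-75 + 40)/40 + 150535 = (½)*(1/40)*(-35) + 150535 = -7/16 + 150535 = 2408553/16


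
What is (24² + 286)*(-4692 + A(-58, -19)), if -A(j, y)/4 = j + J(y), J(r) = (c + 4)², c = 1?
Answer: -3930720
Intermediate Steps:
J(r) = 25 (J(r) = (1 + 4)² = 5² = 25)
A(j, y) = -100 - 4*j (A(j, y) = -4*(j + 25) = -4*(25 + j) = -100 - 4*j)
(24² + 286)*(-4692 + A(-58, -19)) = (24² + 286)*(-4692 + (-100 - 4*(-58))) = (576 + 286)*(-4692 + (-100 + 232)) = 862*(-4692 + 132) = 862*(-4560) = -3930720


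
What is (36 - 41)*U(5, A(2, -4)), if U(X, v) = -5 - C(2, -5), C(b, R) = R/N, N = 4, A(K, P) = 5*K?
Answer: 75/4 ≈ 18.750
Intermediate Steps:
C(b, R) = R/4
U(X, v) = -15/4 (U(X, v) = -5 - (-5)/4 = -5 - 1*(-5/4) = -5 + 5/4 = -15/4)
(36 - 41)*U(5, A(2, -4)) = (36 - 41)*(-15/4) = -5*(-15/4) = 75/4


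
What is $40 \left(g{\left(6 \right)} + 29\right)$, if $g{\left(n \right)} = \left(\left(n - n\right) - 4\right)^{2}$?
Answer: $1800$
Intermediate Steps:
$g{\left(n \right)} = 16$ ($g{\left(n \right)} = \left(0 - 4\right)^{2} = \left(-4\right)^{2} = 16$)
$40 \left(g{\left(6 \right)} + 29\right) = 40 \left(16 + 29\right) = 40 \cdot 45 = 1800$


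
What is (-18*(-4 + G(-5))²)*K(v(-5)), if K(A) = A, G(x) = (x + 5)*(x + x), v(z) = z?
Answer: 1440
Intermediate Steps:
G(x) = 2*x*(5 + x) (G(x) = (5 + x)*(2*x) = 2*x*(5 + x))
(-18*(-4 + G(-5))²)*K(v(-5)) = -18*(-4 + 2*(-5)*(5 - 5))²*(-5) = -18*(-4 + 2*(-5)*0)²*(-5) = -18*(-4 + 0)²*(-5) = -18*(-4)²*(-5) = -18*16*(-5) = -288*(-5) = 1440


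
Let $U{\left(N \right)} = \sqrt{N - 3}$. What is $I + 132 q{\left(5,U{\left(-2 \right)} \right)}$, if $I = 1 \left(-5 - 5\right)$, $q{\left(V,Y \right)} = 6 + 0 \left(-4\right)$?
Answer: $782$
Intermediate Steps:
$U{\left(N \right)} = \sqrt{-3 + N}$
$q{\left(V,Y \right)} = 6$ ($q{\left(V,Y \right)} = 6 + 0 = 6$)
$I = -10$ ($I = 1 \left(-10\right) = -10$)
$I + 132 q{\left(5,U{\left(-2 \right)} \right)} = -10 + 132 \cdot 6 = -10 + 792 = 782$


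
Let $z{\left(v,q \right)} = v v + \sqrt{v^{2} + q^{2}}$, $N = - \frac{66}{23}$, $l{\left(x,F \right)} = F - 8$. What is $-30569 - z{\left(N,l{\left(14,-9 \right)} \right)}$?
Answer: $- \frac{16175357}{529} - \frac{\sqrt{157237}}{23} \approx -30594.0$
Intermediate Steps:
$l{\left(x,F \right)} = -8 + F$
$N = - \frac{66}{23}$ ($N = \left(-66\right) \frac{1}{23} = - \frac{66}{23} \approx -2.8696$)
$z{\left(v,q \right)} = v^{2} + \sqrt{q^{2} + v^{2}}$
$-30569 - z{\left(N,l{\left(14,-9 \right)} \right)} = -30569 - \left(\left(- \frac{66}{23}\right)^{2} + \sqrt{\left(-8 - 9\right)^{2} + \left(- \frac{66}{23}\right)^{2}}\right) = -30569 - \left(\frac{4356}{529} + \sqrt{\left(-17\right)^{2} + \frac{4356}{529}}\right) = -30569 - \left(\frac{4356}{529} + \sqrt{289 + \frac{4356}{529}}\right) = -30569 - \left(\frac{4356}{529} + \sqrt{\frac{157237}{529}}\right) = -30569 - \left(\frac{4356}{529} + \frac{\sqrt{157237}}{23}\right) = - \frac{16175357}{529} - \frac{\sqrt{157237}}{23}$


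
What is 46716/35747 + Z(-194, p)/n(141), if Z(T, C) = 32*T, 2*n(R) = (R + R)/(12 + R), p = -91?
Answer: -11315590524/1680109 ≈ -6735.0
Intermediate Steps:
n(R) = R/(12 + R) (n(R) = ((R + R)/(12 + R))/2 = ((2*R)/(12 + R))/2 = (2*R/(12 + R))/2 = R/(12 + R))
46716/35747 + Z(-194, p)/n(141) = 46716/35747 + (32*(-194))/((141/(12 + 141))) = 46716*(1/35747) - 6208/(141/153) = 46716/35747 - 6208/(141*(1/153)) = 46716/35747 - 6208/47/51 = 46716/35747 - 6208*51/47 = 46716/35747 - 316608/47 = -11315590524/1680109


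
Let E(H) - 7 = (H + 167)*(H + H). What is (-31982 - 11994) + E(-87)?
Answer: -57889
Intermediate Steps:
E(H) = 7 + 2*H*(167 + H) (E(H) = 7 + (H + 167)*(H + H) = 7 + (167 + H)*(2*H) = 7 + 2*H*(167 + H))
(-31982 - 11994) + E(-87) = (-31982 - 11994) + (7 + 2*(-87)² + 334*(-87)) = -43976 + (7 + 2*7569 - 29058) = -43976 + (7 + 15138 - 29058) = -43976 - 13913 = -57889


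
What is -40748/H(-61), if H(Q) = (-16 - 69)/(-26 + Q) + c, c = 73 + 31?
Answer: -3545076/9133 ≈ -388.16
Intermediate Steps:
c = 104
H(Q) = 104 - 85/(-26 + Q) (H(Q) = (-16 - 69)/(-26 + Q) + 104 = -85/(-26 + Q) + 104 = 104 - 85/(-26 + Q))
-40748/H(-61) = -40748*(-26 - 61)/(-2789 + 104*(-61)) = -40748*(-87/(-2789 - 6344)) = -40748/((-1/87*(-9133))) = -40748/9133/87 = -40748*87/9133 = -3545076/9133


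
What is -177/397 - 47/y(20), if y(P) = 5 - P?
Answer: 16004/5955 ≈ 2.6875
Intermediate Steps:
-177/397 - 47/y(20) = -177/397 - 47/(5 - 1*20) = -177*1/397 - 47/(5 - 20) = -177/397 - 47/(-15) = -177/397 - 47*(-1/15) = -177/397 + 47/15 = 16004/5955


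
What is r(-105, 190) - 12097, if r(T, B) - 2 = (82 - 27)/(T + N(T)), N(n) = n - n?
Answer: -254006/21 ≈ -12096.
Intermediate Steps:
N(n) = 0
r(T, B) = 2 + 55/T (r(T, B) = 2 + (82 - 27)/(T + 0) = 2 + 55/T)
r(-105, 190) - 12097 = (2 + 55/(-105)) - 12097 = (2 + 55*(-1/105)) - 12097 = (2 - 11/21) - 12097 = 31/21 - 12097 = -254006/21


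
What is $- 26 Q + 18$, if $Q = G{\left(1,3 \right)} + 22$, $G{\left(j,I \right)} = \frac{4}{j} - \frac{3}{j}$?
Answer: $-580$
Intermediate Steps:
$G{\left(j,I \right)} = \frac{1}{j}$
$Q = 23$ ($Q = 1^{-1} + 22 = 1 + 22 = 23$)
$- 26 Q + 18 = \left(-26\right) 23 + 18 = -598 + 18 = -580$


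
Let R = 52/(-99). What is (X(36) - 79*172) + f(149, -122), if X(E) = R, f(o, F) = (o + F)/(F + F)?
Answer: -328247089/24156 ≈ -13589.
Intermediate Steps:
f(o, F) = (F + o)/(2*F) (f(o, F) = (F + o)/((2*F)) = (F + o)*(1/(2*F)) = (F + o)/(2*F))
R = -52/99 (R = 52*(-1/99) = -52/99 ≈ -0.52525)
X(E) = -52/99
(X(36) - 79*172) + f(149, -122) = (-52/99 - 79*172) + (1/2)*(-122 + 149)/(-122) = (-52/99 - 13588) + (1/2)*(-1/122)*27 = -1345264/99 - 27/244 = -328247089/24156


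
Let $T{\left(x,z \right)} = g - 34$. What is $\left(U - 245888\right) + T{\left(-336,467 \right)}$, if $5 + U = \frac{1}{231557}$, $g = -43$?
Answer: $- \frac{56956075289}{231557} \approx -2.4597 \cdot 10^{5}$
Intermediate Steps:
$T{\left(x,z \right)} = -77$ ($T{\left(x,z \right)} = -43 - 34 = -77$)
$U = - \frac{1157784}{231557}$ ($U = -5 + \frac{1}{231557} = - \frac{1157784}{231557} \approx -5.0$)
$\left(U - 245888\right) + T{\left(-336,467 \right)} = \left(- \frac{1157784}{231557} - 245888\right) - 77 = - \frac{56938245400}{231557} - 77 = - \frac{56956075289}{231557}$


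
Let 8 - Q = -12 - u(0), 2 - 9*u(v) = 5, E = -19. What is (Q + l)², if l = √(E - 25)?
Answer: 3085/9 + 236*I*√11/3 ≈ 342.78 + 260.91*I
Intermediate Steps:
u(v) = -⅓ (u(v) = 2/9 - ⅑*5 = 2/9 - 5/9 = -⅓)
l = 2*I*√11 (l = √(-19 - 25) = √(-44) = 2*I*√11 ≈ 6.6332*I)
Q = 59/3 (Q = 8 - (-12 - 1*(-⅓)) = 8 - (-12 + ⅓) = 8 - 1*(-35/3) = 8 + 35/3 = 59/3 ≈ 19.667)
(Q + l)² = (59/3 + 2*I*√11)²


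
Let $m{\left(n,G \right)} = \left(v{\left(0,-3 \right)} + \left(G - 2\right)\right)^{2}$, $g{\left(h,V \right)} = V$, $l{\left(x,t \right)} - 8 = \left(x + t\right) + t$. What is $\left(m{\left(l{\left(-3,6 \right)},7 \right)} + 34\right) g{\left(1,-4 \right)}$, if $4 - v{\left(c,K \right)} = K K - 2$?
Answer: $-152$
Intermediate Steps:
$l{\left(x,t \right)} = 8 + x + 2 t$ ($l{\left(x,t \right)} = 8 + \left(\left(x + t\right) + t\right) = 8 + \left(\left(t + x\right) + t\right) = 8 + \left(x + 2 t\right) = 8 + x + 2 t$)
$v{\left(c,K \right)} = 6 - K^{2}$ ($v{\left(c,K \right)} = 4 - \left(K K - 2\right) = 4 - \left(K^{2} - 2\right) = 4 - \left(-2 + K^{2}\right) = 6 - K^{2}$)
$m{\left(n,G \right)} = \left(-5 + G\right)^{2}$ ($m{\left(n,G \right)} = \left(\left(6 - \left(-3\right)^{2}\right) + \left(G - 2\right)\right)^{2} = \left(\left(6 - 9\right) + \left(-2 + G\right)\right)^{2} = \left(-3 + \left(-2 + G\right)\right)^{2} = \left(-5 + G\right)^{2}$)
$\left(m{\left(l{\left(-3,6 \right)},7 \right)} + 34\right) g{\left(1,-4 \right)} = \left(\left(-5 + 7\right)^{2} + 34\right) \left(-4\right) = \left(2^{2} + 34\right) \left(-4\right) = \left(4 + 34\right) \left(-4\right) = 38 \left(-4\right) = -152$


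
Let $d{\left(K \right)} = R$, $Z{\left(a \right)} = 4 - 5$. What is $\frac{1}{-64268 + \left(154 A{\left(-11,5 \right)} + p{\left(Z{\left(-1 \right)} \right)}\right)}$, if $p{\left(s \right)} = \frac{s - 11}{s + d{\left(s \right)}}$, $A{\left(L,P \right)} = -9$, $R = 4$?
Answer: $- \frac{1}{65658} \approx -1.523 \cdot 10^{-5}$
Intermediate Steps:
$Z{\left(a \right)} = -1$ ($Z{\left(a \right)} = 4 - 5 = -1$)
$d{\left(K \right)} = 4$
$p{\left(s \right)} = \frac{-11 + s}{4 + s}$ ($p{\left(s \right)} = \frac{s - 11}{s + 4} = \frac{-11 + s}{4 + s}$)
$\frac{1}{-64268 + \left(154 A{\left(-11,5 \right)} + p{\left(Z{\left(-1 \right)} \right)}\right)} = \frac{1}{-64268 + \left(154 \left(-9\right) + \frac{-11 - 1}{4 - 1}\right)} = \frac{1}{-64268 - \left(1386 - \frac{1}{3} \left(-12\right)\right)} = \frac{1}{-64268 + \left(-1386 + \frac{1}{3} \left(-12\right)\right)} = \frac{1}{-64268 - 1390} = \frac{1}{-65658} = - \frac{1}{65658}$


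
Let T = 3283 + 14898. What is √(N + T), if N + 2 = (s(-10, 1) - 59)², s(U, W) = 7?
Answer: √20883 ≈ 144.51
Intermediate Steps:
T = 18181
N = 2702 (N = -2 + (7 - 59)² = -2 + (-52)² = -2 + 2704 = 2702)
√(N + T) = √(2702 + 18181) = √20883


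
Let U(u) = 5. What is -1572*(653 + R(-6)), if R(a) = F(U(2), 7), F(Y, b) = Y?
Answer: -1034376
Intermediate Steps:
R(a) = 5
-1572*(653 + R(-6)) = -1572*(653 + 5) = -1572*658 = -1034376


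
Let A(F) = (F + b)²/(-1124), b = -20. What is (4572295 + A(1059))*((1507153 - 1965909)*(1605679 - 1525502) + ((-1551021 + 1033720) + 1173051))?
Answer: -94493762192483789829/562 ≈ -1.6814e+17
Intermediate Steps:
A(F) = -(-20 + F)²/1124 (A(F) = (F - 20)²/(-1124) = (-20 + F)²*(-1/1124) = -(-20 + F)²/1124)
(4572295 + A(1059))*((1507153 - 1965909)*(1605679 - 1525502) + ((-1551021 + 1033720) + 1173051)) = (4572295 - (-20 + 1059)²/1124)*((1507153 - 1965909)*(1605679 - 1525502) + ((-1551021 + 1033720) + 1173051)) = (4572295 - 1/1124*1039²)*(-458756*80177 + (-517301 + 1173051)) = (4572295 - 1/1124*1079521)*(-36781679812 + 655750) = (4572295 - 1079521/1124)*(-36781024062) = (5138180059/1124)*(-36781024062) = -94493762192483789829/562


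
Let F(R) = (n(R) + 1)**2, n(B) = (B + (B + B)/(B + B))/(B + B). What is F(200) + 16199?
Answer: 2592201201/160000 ≈ 16201.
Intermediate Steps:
n(B) = (1 + B)/(2*B) (n(B) = (B + (2*B)/((2*B)))/((2*B)) = (B + (2*B)*(1/(2*B)))*(1/(2*B)) = (B + 1)*(1/(2*B)) = (1 + B)*(1/(2*B)) = (1 + B)/(2*B))
F(R) = (1 + (1 + R)/(2*R))**2 (F(R) = ((1 + R)/(2*R) + 1)**2 = (1 + (1 + R)/(2*R))**2)
F(200) + 16199 = (1/4)*(1 + 3*200)**2/200**2 + 16199 = (1/4)*(1/40000)*(1 + 600)**2 + 16199 = (1/4)*(1/40000)*601**2 + 16199 = (1/4)*(1/40000)*361201 + 16199 = 361201/160000 + 16199 = 2592201201/160000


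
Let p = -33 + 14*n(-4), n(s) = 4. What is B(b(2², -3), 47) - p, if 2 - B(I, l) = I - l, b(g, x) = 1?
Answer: 25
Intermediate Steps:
B(I, l) = 2 + l - I (B(I, l) = 2 - (I - l) = 2 + (l - I) = 2 + l - I)
p = 23 (p = -33 + 14*4 = -33 + 56 = 23)
B(b(2², -3), 47) - p = (2 + 47 - 1*1) - 1*23 = (2 + 47 - 1) - 23 = 48 - 23 = 25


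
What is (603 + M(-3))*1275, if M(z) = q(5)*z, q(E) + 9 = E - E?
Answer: 803250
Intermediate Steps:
q(E) = -9 (q(E) = -9 + (E - E) = -9 + 0 = -9)
M(z) = -9*z
(603 + M(-3))*1275 = (603 - 9*(-3))*1275 = (603 + 27)*1275 = 630*1275 = 803250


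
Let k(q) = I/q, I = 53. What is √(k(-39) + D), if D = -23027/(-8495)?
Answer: √148364342490/331305 ≈ 1.1626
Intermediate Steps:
D = 23027/8495 (D = -23027*(-1/8495) = 23027/8495 ≈ 2.7107)
k(q) = 53/q
√(k(-39) + D) = √(53/(-39) + 23027/8495) = √(53*(-1/39) + 23027/8495) = √(-53/39 + 23027/8495) = √(447818/331305) = √148364342490/331305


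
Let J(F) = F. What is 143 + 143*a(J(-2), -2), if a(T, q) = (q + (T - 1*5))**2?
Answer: 11726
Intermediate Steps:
a(T, q) = (-5 + T + q)**2 (a(T, q) = (q + (T - 5))**2 = (q + (-5 + T))**2 = (-5 + T + q)**2)
143 + 143*a(J(-2), -2) = 143 + 143*(-5 - 2 - 2)**2 = 143 + 143*(-9)**2 = 143 + 143*81 = 143 + 11583 = 11726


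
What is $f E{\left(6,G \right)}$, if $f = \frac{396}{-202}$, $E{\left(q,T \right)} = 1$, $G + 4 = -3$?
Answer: $- \frac{198}{101} \approx -1.9604$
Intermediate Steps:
$G = -7$ ($G = -4 - 3 = -7$)
$f = - \frac{198}{101}$ ($f = 396 \left(- \frac{1}{202}\right) = - \frac{198}{101} \approx -1.9604$)
$f E{\left(6,G \right)} = \left(- \frac{198}{101}\right) 1 = - \frac{198}{101}$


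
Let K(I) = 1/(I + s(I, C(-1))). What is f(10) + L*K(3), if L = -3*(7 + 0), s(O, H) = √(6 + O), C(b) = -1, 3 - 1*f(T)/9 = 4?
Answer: -25/2 ≈ -12.500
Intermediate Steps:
f(T) = -9 (f(T) = 27 - 9*4 = 27 - 36 = -9)
L = -21 (L = -3*7 = -21)
K(I) = 1/(I + √(6 + I))
f(10) + L*K(3) = -9 - 21/(3 + √(6 + 3)) = -9 - 21/(3 + √9) = -9 - 21/(3 + 3) = -9 - 21/6 = -9 - 21*⅙ = -9 - 7/2 = -25/2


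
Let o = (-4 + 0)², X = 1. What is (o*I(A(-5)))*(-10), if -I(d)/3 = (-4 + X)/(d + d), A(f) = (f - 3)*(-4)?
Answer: -45/2 ≈ -22.500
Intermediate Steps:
o = 16 (o = (-4)² = 16)
A(f) = 12 - 4*f (A(f) = (-3 + f)*(-4) = 12 - 4*f)
I(d) = 9/(2*d) (I(d) = -3*(-4 + 1)/(d + d) = -(-9)/(2*d) = 9/(2*d))
(o*I(A(-5)))*(-10) = (16*(9/(2*(12 - 4*(-5)))))*(-10) = (16*(9/(2*(12 + 20))))*(-10) = (16*((9/2)/32))*(-10) = (16*((9/2)*(1/32)))*(-10) = (16*(9/64))*(-10) = (9/4)*(-10) = -45/2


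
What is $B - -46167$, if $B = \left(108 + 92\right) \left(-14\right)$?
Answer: $43367$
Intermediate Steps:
$B = -2800$ ($B = 200 \left(-14\right) = -2800$)
$B - -46167 = -2800 - -46167 = -2800 + 46167 = 43367$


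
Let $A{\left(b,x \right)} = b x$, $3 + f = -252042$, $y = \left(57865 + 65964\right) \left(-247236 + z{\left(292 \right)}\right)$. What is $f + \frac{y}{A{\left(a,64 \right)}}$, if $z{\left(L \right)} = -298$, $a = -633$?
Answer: $\frac{10220520323}{20256} \approx 5.0457 \cdot 10^{5}$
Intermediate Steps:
$y = -30651887686$ ($y = \left(57865 + 65964\right) \left(-247236 - 298\right) = 123829 \left(-247534\right) = -30651887686$)
$f = -252045$ ($f = -3 - 252042 = -252045$)
$f + \frac{y}{A{\left(a,64 \right)}} = -252045 - \frac{30651887686}{\left(-633\right) 64} = -252045 - \frac{30651887686}{-40512} = -252045 - - \frac{15325943843}{20256} = -252045 + \frac{15325943843}{20256} = \frac{10220520323}{20256}$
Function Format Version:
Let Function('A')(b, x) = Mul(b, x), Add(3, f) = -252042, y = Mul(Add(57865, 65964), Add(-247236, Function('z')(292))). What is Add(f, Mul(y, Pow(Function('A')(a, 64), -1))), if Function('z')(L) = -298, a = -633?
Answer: Rational(10220520323, 20256) ≈ 5.0457e+5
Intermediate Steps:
y = -30651887686 (y = Mul(Add(57865, 65964), Add(-247236, -298)) = Mul(123829, -247534) = -30651887686)
f = -252045 (f = Add(-3, -252042) = -252045)
Add(f, Mul(y, Pow(Function('A')(a, 64), -1))) = Add(-252045, Mul(-30651887686, Pow(Mul(-633, 64), -1))) = Add(-252045, Mul(-30651887686, Pow(-40512, -1))) = Add(-252045, Mul(-30651887686, Rational(-1, 40512))) = Add(-252045, Rational(15325943843, 20256)) = Rational(10220520323, 20256)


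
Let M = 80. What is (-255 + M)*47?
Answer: -8225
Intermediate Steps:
(-255 + M)*47 = (-255 + 80)*47 = -175*47 = -8225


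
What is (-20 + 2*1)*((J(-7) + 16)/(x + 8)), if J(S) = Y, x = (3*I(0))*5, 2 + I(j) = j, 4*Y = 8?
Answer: 162/11 ≈ 14.727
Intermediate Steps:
Y = 2 (Y = (¼)*8 = 2)
I(j) = -2 + j
x = -30 (x = (3*(-2 + 0))*5 = (3*(-2))*5 = -6*5 = -30)
J(S) = 2
(-20 + 2*1)*((J(-7) + 16)/(x + 8)) = (-20 + 2*1)*((2 + 16)/(-30 + 8)) = (-20 + 2)*(18/(-22)) = -324*(-1)/22 = -18*(-9/11) = 162/11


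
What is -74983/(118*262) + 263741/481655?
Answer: -27962120109/14890845980 ≈ -1.8778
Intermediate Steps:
-74983/(118*262) + 263741/481655 = -74983/30916 + 263741*(1/481655) = -74983*1/30916 + 263741/481655 = -74983/30916 + 263741/481655 = -27962120109/14890845980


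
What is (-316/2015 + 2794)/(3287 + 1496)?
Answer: 5629594/9637745 ≈ 0.58412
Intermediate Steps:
(-316/2015 + 2794)/(3287 + 1496) = (-316*1/2015 + 2794)/4783 = (-316/2015 + 2794)*(1/4783) = (5629594/2015)*(1/4783) = 5629594/9637745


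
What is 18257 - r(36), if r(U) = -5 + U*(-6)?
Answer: 18478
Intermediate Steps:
r(U) = -5 - 6*U
18257 - r(36) = 18257 - (-5 - 6*36) = 18257 - (-5 - 216) = 18257 - 1*(-221) = 18257 + 221 = 18478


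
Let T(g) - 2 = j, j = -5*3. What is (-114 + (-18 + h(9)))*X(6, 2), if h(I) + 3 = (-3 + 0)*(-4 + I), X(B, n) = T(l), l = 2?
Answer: 1950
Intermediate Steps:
j = -15
T(g) = -13 (T(g) = 2 - 15 = -13)
X(B, n) = -13
h(I) = 9 - 3*I (h(I) = -3 + (-3 + 0)*(-4 + I) = -3 - 3*(-4 + I) = -3 + (12 - 3*I) = 9 - 3*I)
(-114 + (-18 + h(9)))*X(6, 2) = (-114 + (-18 + (9 - 3*9)))*(-13) = (-114 + (-18 + (9 - 27)))*(-13) = (-114 + (-18 - 18))*(-13) = (-114 - 36)*(-13) = -150*(-13) = 1950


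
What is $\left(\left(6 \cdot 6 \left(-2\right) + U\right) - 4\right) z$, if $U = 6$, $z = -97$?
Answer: $6790$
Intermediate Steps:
$\left(\left(6 \cdot 6 \left(-2\right) + U\right) - 4\right) z = \left(\left(6 \cdot 6 \left(-2\right) + 6\right) - 4\right) \left(-97\right) = \left(\left(6 \left(-12\right) + 6\right) - 4\right) \left(-97\right) = \left(\left(-72 + 6\right) - 4\right) \left(-97\right) = \left(-66 - 4\right) \left(-97\right) = \left(-70\right) \left(-97\right) = 6790$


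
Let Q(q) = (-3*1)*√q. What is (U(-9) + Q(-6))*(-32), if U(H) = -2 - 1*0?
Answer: 64 + 96*I*√6 ≈ 64.0 + 235.15*I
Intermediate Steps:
Q(q) = -3*√q
U(H) = -2 (U(H) = -2 + 0 = -2)
(U(-9) + Q(-6))*(-32) = (-2 - 3*I*√6)*(-32) = 64 + 96*I*√6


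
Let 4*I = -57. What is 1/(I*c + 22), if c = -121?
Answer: 4/6985 ≈ 0.00057266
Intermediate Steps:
I = -57/4 (I = (1/4)*(-57) = -57/4 ≈ -14.250)
1/(I*c + 22) = 1/(-57/4*(-121) + 22) = 1/(6897/4 + 22) = 1/(6985/4) = 4/6985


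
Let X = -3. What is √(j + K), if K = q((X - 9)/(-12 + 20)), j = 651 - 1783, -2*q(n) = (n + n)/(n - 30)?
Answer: I*√499233/21 ≈ 33.646*I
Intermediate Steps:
q(n) = -n/(-30 + n) (q(n) = -(n + n)/(2*(n - 30)) = -2*n/(2*(-30 + n)) = -n/(-30 + n))
j = -1132
K = -1/21 (K = -(-3 - 9)/(-12 + 20)/(-30 + (-3 - 9)/(-12 + 20)) = -(-12/8)/(-30 - 12/8) = -(-12*⅛)/(-30 - 12*⅛) = -1*(-3/2)/(-30 - 3/2) = -1*(-3/2)/(-63/2) = -1*(-3/2)*(-2/63) = -1/21 ≈ -0.047619)
√(j + K) = √(-1132 - 1/21) = √(-23773/21) = I*√499233/21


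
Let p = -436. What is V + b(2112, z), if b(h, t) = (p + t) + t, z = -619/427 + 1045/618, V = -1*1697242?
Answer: -223996664681/131943 ≈ -1.6977e+6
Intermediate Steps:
V = -1697242
z = 63673/263886 (z = -619*1/427 + 1045*(1/618) = -619/427 + 1045/618 = 63673/263886 ≈ 0.24129)
b(h, t) = -436 + 2*t (b(h, t) = (-436 + t) + t = -436 + 2*t)
V + b(2112, z) = -1697242 + (-436 + 2*(63673/263886)) = -1697242 + (-436 + 63673/131943) = -1697242 - 57463475/131943 = -223996664681/131943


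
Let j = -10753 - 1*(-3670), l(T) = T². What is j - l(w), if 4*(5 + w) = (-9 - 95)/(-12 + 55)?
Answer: -13154548/1849 ≈ -7114.4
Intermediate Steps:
w = -241/43 (w = -5 + ((-9 - 95)/(-12 + 55))/4 = -5 + (-104/43)/4 = -5 + (-104*1/43)/4 = -5 + (¼)*(-104/43) = -5 - 26/43 = -241/43 ≈ -5.6047)
j = -7083 (j = -10753 + 3670 = -7083)
j - l(w) = -7083 - (-241/43)² = -7083 - 1*58081/1849 = -7083 - 58081/1849 = -13154548/1849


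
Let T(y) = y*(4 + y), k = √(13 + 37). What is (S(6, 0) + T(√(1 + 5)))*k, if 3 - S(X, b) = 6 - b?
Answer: 15*√2 + 40*√3 ≈ 90.495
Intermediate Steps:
k = 5*√2 (k = √50 = 5*√2 ≈ 7.0711)
S(X, b) = -3 + b (S(X, b) = 3 - (6 - b) = 3 + (-6 + b) = -3 + b)
(S(6, 0) + T(√(1 + 5)))*k = ((-3 + 0) + √(1 + 5)*(4 + √(1 + 5)))*(5*√2) = (-3 + √6*(4 + √6))*(5*√2) = 5*√2*(-3 + √6*(4 + √6))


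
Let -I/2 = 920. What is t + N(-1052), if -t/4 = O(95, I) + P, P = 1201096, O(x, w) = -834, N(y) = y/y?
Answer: -4801047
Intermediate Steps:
N(y) = 1
I = -1840 (I = -2*920 = -1840)
t = -4801048 (t = -4*(-834 + 1201096) = -4*1200262 = -4801048)
t + N(-1052) = -4801048 + 1 = -4801047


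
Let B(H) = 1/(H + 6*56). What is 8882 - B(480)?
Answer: 7247711/816 ≈ 8882.0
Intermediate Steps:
B(H) = 1/(336 + H) (B(H) = 1/(H + 336) = 1/(336 + H))
8882 - B(480) = 8882 - 1/(336 + 480) = 8882 - 1/816 = 7247711/816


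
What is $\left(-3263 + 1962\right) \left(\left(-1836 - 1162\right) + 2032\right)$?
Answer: $1256766$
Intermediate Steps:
$\left(-3263 + 1962\right) \left(\left(-1836 - 1162\right) + 2032\right) = - 1301 \left(\left(-1836 - 1162\right) + 2032\right) = - 1301 \left(-2998 + 2032\right) = \left(-1301\right) \left(-966\right) = 1256766$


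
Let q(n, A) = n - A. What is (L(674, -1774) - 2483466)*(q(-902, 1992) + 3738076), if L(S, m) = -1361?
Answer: -9281281083514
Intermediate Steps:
(L(674, -1774) - 2483466)*(q(-902, 1992) + 3738076) = (-1361 - 2483466)*((-902 - 1*1992) + 3738076) = -2484827*((-902 - 1992) + 3738076) = -2484827*(-2894 + 3738076) = -2484827*3735182 = -9281281083514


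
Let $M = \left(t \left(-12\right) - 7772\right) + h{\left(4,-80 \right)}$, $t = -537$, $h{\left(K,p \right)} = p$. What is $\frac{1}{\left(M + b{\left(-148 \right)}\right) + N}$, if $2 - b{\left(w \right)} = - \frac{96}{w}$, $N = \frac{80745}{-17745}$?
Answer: $- \frac{6253}{8824227} \approx -0.00070862$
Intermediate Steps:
$N = - \frac{769}{169}$ ($N = 80745 \left(- \frac{1}{17745}\right) = - \frac{769}{169} \approx -4.5503$)
$M = -1408$ ($M = \left(\left(-537\right) \left(-12\right) - 7772\right) - 80 = \left(6444 - 7772\right) - 80 = -1328 - 80 = -1408$)
$b{\left(w \right)} = 2 + \frac{96}{w}$ ($b{\left(w \right)} = 2 - - \frac{96}{w} = 2 + \frac{96}{w}$)
$\frac{1}{\left(M + b{\left(-148 \right)}\right) + N} = \frac{1}{\left(-1408 + \left(2 + \frac{96}{-148}\right)\right) - \frac{769}{169}} = \frac{1}{\left(-1408 + \left(2 + 96 \left(- \frac{1}{148}\right)\right)\right) - \frac{769}{169}} = \frac{1}{\left(-1408 + \left(2 - \frac{24}{37}\right)\right) - \frac{769}{169}} = \frac{1}{\left(-1408 + \frac{50}{37}\right) - \frac{769}{169}} = \frac{1}{- \frac{52046}{37} - \frac{769}{169}} = \frac{1}{- \frac{8824227}{6253}} = - \frac{6253}{8824227}$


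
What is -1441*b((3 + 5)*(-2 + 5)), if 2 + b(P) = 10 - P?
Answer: 23056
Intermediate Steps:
b(P) = 8 - P (b(P) = -2 + (10 - P) = 8 - P)
-1441*b((3 + 5)*(-2 + 5)) = -1441*(8 - (3 + 5)*(-2 + 5)) = -1441*(8 - 8*3) = -1441*(8 - 1*24) = -1441*(8 - 24) = -1441*(-16) = 23056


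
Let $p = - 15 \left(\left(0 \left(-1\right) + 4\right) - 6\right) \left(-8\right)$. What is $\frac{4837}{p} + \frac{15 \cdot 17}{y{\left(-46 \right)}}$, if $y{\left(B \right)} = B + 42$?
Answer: $- \frac{20137}{240} \approx -83.904$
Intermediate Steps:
$y{\left(B \right)} = 42 + B$
$p = -240$ ($p = - 15 \left(\left(0 + 4\right) - 6\right) \left(-8\right) = - 15 \left(4 - 6\right) \left(-8\right) = \left(-15\right) \left(-2\right) \left(-8\right) = 30 \left(-8\right) = -240$)
$\frac{4837}{p} + \frac{15 \cdot 17}{y{\left(-46 \right)}} = \frac{4837}{-240} + \frac{15 \cdot 17}{42 - 46} = 4837 \left(- \frac{1}{240}\right) + \frac{255}{-4} = - \frac{4837}{240} + 255 \left(- \frac{1}{4}\right) = - \frac{4837}{240} - \frac{255}{4} = - \frac{20137}{240}$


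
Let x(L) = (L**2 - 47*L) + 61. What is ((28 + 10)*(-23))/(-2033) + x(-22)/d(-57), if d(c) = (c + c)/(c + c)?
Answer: 168999/107 ≈ 1579.4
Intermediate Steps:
d(c) = 1 (d(c) = (2*c)/((2*c)) = (2*c)*(1/(2*c)) = 1)
x(L) = 61 + L**2 - 47*L
((28 + 10)*(-23))/(-2033) + x(-22)/d(-57) = ((28 + 10)*(-23))/(-2033) + (61 + (-22)**2 - 47*(-22))/1 = (38*(-23))*(-1/2033) + (61 + 484 + 1034)*1 = -874*(-1/2033) + 1579*1 = 46/107 + 1579 = 168999/107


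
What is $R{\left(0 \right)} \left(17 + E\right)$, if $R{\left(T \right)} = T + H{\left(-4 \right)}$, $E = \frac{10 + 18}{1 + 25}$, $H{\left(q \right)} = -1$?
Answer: $- \frac{235}{13} \approx -18.077$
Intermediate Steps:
$E = \frac{14}{13}$ ($E = \frac{28}{26} = 28 \cdot \frac{1}{26} = \frac{14}{13} \approx 1.0769$)
$R{\left(T \right)} = -1 + T$ ($R{\left(T \right)} = T - 1 = -1 + T$)
$R{\left(0 \right)} \left(17 + E\right) = \left(-1 + 0\right) \left(17 + \frac{14}{13}\right) = \left(-1\right) \frac{235}{13} = - \frac{235}{13}$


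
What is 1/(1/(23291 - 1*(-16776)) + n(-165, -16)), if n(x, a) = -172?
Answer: -40067/6891523 ≈ -0.0058140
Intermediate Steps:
1/(1/(23291 - 1*(-16776)) + n(-165, -16)) = 1/(1/(23291 - 1*(-16776)) - 172) = 1/(1/(23291 + 16776) - 172) = 1/(1/40067 - 172) = 1/(-6891523/40067) = -40067/6891523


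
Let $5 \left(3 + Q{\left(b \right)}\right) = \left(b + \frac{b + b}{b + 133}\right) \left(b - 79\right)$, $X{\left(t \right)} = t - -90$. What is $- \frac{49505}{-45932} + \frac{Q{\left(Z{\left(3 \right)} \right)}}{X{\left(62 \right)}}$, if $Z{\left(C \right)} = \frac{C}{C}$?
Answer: $\frac{557752403}{584714360} \approx 0.95389$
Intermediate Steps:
$X{\left(t \right)} = 90 + t$ ($X{\left(t \right)} = t + 90 = 90 + t$)
$Z{\left(C \right)} = 1$
$Q{\left(b \right)} = -3 + \frac{\left(-79 + b\right) \left(b + \frac{2 b}{133 + b}\right)}{5}$ ($Q{\left(b \right)} = -3 + \frac{\left(b + \frac{b + b}{b + 133}\right) \left(b - 79\right)}{5} = -3 + \frac{\left(b + \frac{2 b}{133 + b}\right) \left(-79 + b\right)}{5} = -3 + \frac{\left(-79 + b\right) \left(b + \frac{2 b}{133 + b}\right)}{5}$)
$- \frac{49505}{-45932} + \frac{Q{\left(Z{\left(3 \right)} \right)}}{X{\left(62 \right)}} = - \frac{49505}{-45932} + \frac{\frac{1}{5} \frac{1}{133 + 1} \left(-1995 + 1^{3} - 10680 + 56 \cdot 1^{2}\right)}{90 + 62} = \left(-49505\right) \left(- \frac{1}{45932}\right) + \frac{\frac{1}{5} \cdot \frac{1}{134} \left(-1995 + 1 - 10680 + 56 \cdot 1\right)}{152} = \frac{49505}{45932} + \frac{1}{5} \cdot \frac{1}{134} \left(-1995 + 1 - 10680 + 56\right) \frac{1}{152} = \frac{49505}{45932} + \frac{1}{5} \cdot \frac{1}{134} \left(-12618\right) \frac{1}{152} = \frac{49505}{45932} - \frac{6309}{50920} = \frac{557752403}{584714360}$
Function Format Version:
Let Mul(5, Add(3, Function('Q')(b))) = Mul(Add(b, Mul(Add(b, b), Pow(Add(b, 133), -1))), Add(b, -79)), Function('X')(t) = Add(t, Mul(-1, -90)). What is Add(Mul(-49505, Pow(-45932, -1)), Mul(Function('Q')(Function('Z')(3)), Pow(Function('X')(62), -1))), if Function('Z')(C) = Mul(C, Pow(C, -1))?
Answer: Rational(557752403, 584714360) ≈ 0.95389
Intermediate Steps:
Function('X')(t) = Add(90, t) (Function('X')(t) = Add(t, 90) = Add(90, t))
Function('Z')(C) = 1
Function('Q')(b) = Add(-3, Mul(Rational(1, 5), Add(-79, b), Add(b, Mul(2, b, Pow(Add(133, b), -1))))) (Function('Q')(b) = Add(-3, Mul(Rational(1, 5), Mul(Add(b, Mul(Add(b, b), Pow(Add(b, 133), -1))), Add(b, -79)))) = Add(-3, Mul(Rational(1, 5), Mul(Add(b, Mul(Mul(2, b), Pow(Add(133, b), -1))), Add(-79, b)))) = Add(-3, Mul(Rational(1, 5), Mul(Add(b, Mul(2, b, Pow(Add(133, b), -1))), Add(-79, b)))) = Add(-3, Mul(Rational(1, 5), Mul(Add(-79, b), Add(b, Mul(2, b, Pow(Add(133, b), -1)))))) = Add(-3, Mul(Rational(1, 5), Add(-79, b), Add(b, Mul(2, b, Pow(Add(133, b), -1))))))
Add(Mul(-49505, Pow(-45932, -1)), Mul(Function('Q')(Function('Z')(3)), Pow(Function('X')(62), -1))) = Add(Mul(-49505, Pow(-45932, -1)), Mul(Mul(Rational(1, 5), Pow(Add(133, 1), -1), Add(-1995, Pow(1, 3), Mul(-10680, 1), Mul(56, Pow(1, 2)))), Pow(Add(90, 62), -1))) = Add(Mul(-49505, Rational(-1, 45932)), Mul(Mul(Rational(1, 5), Pow(134, -1), Add(-1995, 1, -10680, Mul(56, 1))), Pow(152, -1))) = Add(Rational(49505, 45932), Mul(Mul(Rational(1, 5), Rational(1, 134), Add(-1995, 1, -10680, 56)), Rational(1, 152))) = Add(Rational(49505, 45932), Mul(Mul(Rational(1, 5), Rational(1, 134), -12618), Rational(1, 152))) = Add(Rational(49505, 45932), Mul(Rational(-6309, 335), Rational(1, 152))) = Add(Rational(49505, 45932), Rational(-6309, 50920)) = Rational(557752403, 584714360)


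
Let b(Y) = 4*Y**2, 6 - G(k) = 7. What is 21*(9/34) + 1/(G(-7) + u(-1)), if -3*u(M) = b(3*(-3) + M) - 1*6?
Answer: 74931/13498 ≈ 5.5513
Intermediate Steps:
G(k) = -1 (G(k) = 6 - 1*7 = 6 - 7 = -1)
u(M) = 2 - 4*(-9 + M)**2/3 (u(M) = -(4*(3*(-3) + M)**2 - 1*6)/3 = -(4*(-9 + M)**2 - 6)/3 = -(-6 + 4*(-9 + M)**2)/3 = 2 - 4*(-9 + M)**2/3)
21*(9/34) + 1/(G(-7) + u(-1)) = 21*(9/34) + 1/(-1 + (2 - 4*(-9 - 1)**2/3)) = 21*(9*(1/34)) + 1/(-1 + (2 - 4/3*(-10)**2)) = 21*(9/34) + 1/(-1 + (2 - 4/3*100)) = 189/34 + 1/(-1 + (2 - 400/3)) = 189/34 + 1/(-1 - 394/3) = 189/34 + 1/(-397/3) = 189/34 - 3/397 = 74931/13498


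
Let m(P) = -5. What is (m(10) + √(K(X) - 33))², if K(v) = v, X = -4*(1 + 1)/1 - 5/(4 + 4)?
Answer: (20 - 3*I*√74)²/16 ≈ -16.625 - 64.517*I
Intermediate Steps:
X = -69/8 (X = -4*2*1 - 5/8 = -8*1 - 5*⅛ = -8 - 5/8 = -69/8 ≈ -8.6250)
(m(10) + √(K(X) - 33))² = (-5 + √(-69/8 - 33))² = (-5 + √(-333/8))² = (-5 + 3*I*√74/4)²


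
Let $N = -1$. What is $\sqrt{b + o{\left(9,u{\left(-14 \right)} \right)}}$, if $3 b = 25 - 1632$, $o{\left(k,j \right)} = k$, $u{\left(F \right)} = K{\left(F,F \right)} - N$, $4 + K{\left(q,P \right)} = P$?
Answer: $\frac{2 i \sqrt{1185}}{3} \approx 22.949 i$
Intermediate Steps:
$K{\left(q,P \right)} = -4 + P$
$u{\left(F \right)} = -3 + F$ ($u{\left(F \right)} = \left(-4 + F\right) - -1 = \left(-4 + F\right) + 1 = -3 + F$)
$b = - \frac{1607}{3}$ ($b = \frac{25 - 1632}{3} = \frac{1}{3} \left(-1607\right) = - \frac{1607}{3} \approx -535.67$)
$\sqrt{b + o{\left(9,u{\left(-14 \right)} \right)}} = \sqrt{- \frac{1607}{3} + 9} = \sqrt{- \frac{1580}{3}} = \frac{2 i \sqrt{1185}}{3}$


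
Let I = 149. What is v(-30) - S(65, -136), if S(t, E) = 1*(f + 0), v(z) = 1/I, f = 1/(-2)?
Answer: 151/298 ≈ 0.50671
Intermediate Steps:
f = -1/2 ≈ -0.50000
v(z) = 1/149
S(t, E) = -1/2 (S(t, E) = 1*(-1/2 + 0) = 1*(-1/2) = -1/2)
v(-30) - S(65, -136) = 1/149 - 1*(-1/2) = 1/149 + 1/2 = 151/298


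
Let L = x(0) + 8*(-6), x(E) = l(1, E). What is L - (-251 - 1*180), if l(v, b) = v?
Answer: 384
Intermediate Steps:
x(E) = 1
L = -47 (L = 1 + 8*(-6) = 1 - 48 = -47)
L - (-251 - 1*180) = -47 - (-251 - 1*180) = -47 - (-251 - 180) = -47 - 1*(-431) = -47 + 431 = 384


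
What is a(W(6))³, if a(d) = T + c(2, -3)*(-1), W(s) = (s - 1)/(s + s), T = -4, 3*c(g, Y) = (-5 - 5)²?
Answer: -1404928/27 ≈ -52034.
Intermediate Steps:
c(g, Y) = 100/3 (c(g, Y) = (-5 - 5)²/3 = (⅓)*(-10)² = (⅓)*100 = 100/3)
W(s) = (-1 + s)/(2*s) (W(s) = (-1 + s)/((2*s)) = (-1 + s)*(1/(2*s)) = (-1 + s)/(2*s))
a(d) = -112/3 (a(d) = -4 + (100/3)*(-1) = -4 - 100/3 = -112/3)
a(W(6))³ = (-112/3)³ = -1404928/27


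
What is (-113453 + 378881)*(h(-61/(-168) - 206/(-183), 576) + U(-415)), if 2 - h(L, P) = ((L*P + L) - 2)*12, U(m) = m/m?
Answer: -1165259576934/427 ≈ -2.7289e+9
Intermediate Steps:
U(m) = 1
h(L, P) = 26 - 12*L - 12*L*P (h(L, P) = 2 - ((L*P + L) - 2)*12 = 2 - ((L + L*P) - 2)*12 = 2 - (-2 + L + L*P)*12 = 2 - (-24 + 12*L + 12*L*P) = 2 + (24 - 12*L - 12*L*P) = 26 - 12*L - 12*L*P)
(-113453 + 378881)*(h(-61/(-168) - 206/(-183), 576) + U(-415)) = (-113453 + 378881)*((26 - 12*(-61/(-168) - 206/(-183)) - 12*(-61/(-168) - 206/(-183))*576) + 1) = 265428*((26 - 12*(-61*(-1/168) - 206*(-1/183)) - 12*(-61*(-1/168) - 206*(-1/183))*576) + 1) = 265428*((26 - 12*(61/168 + 206/183) - 12*(61/168 + 206/183)*576) + 1) = 265428*((26 - 12*15257/10248 - 12*15257/10248*576) + 1) = 265428*((26 - 15257/854 - 4394016/427) + 1) = 265428*(-8781085/854 + 1) = 265428*(-8780231/854) = -1165259576934/427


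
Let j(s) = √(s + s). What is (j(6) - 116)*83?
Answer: -9628 + 166*√3 ≈ -9340.5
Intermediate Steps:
j(s) = √2*√s (j(s) = √(2*s) = √2*√s)
(j(6) - 116)*83 = (√2*√6 - 116)*83 = (2*√3 - 116)*83 = (-116 + 2*√3)*83 = -9628 + 166*√3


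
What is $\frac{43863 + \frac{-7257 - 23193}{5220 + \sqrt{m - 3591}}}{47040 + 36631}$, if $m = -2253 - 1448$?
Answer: $\frac{298839367299}{570127751333} + \frac{2175 i \sqrt{1823}}{81446821619} \approx 0.52416 + 1.1402 \cdot 10^{-6} i$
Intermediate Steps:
$m = -3701$ ($m = -2253 - 1448 = -3701$)
$\frac{43863 + \frac{-7257 - 23193}{5220 + \sqrt{m - 3591}}}{47040 + 36631} = \frac{43863 + \frac{-7257 - 23193}{5220 + \sqrt{-3701 - 3591}}}{47040 + 36631} = \frac{43863 - \frac{30450}{5220 + \sqrt{-7292}}}{83671} = \left(43863 - \frac{30450}{5220 + 2 i \sqrt{1823}}\right) \frac{1}{83671} = \frac{43863}{83671} - \frac{4350}{11953 \left(5220 + 2 i \sqrt{1823}\right)}$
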